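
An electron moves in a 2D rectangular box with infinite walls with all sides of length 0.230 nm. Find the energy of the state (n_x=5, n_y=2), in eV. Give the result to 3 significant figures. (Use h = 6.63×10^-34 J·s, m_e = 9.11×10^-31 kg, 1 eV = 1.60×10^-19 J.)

For a 2D rectangular well E = (h²/8m_e)·Σ n_i²/L_i² = (6.63×10^-34)²/(8·9.11×10^-31) · [5²/(0.230 nm)² + 2²/(0.230 nm)²].
Evaluating gives E = 3.306×10^-17 J = 207 eV.

E = 207 eV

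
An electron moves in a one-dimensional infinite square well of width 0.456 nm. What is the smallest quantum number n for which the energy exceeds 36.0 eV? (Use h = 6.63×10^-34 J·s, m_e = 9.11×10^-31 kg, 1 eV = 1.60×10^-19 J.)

E_1 = h²/(8m_eL²) = 2.901×10^-19 J = 1.813 eV.
Need n² > 36.0/1.813 = 19.86, i.e. n > 4.456.
The smallest integer satisfying this is n = 5.

n = 5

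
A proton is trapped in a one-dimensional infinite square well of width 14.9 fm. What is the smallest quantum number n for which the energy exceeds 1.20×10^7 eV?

E_1 = h²/(8m_pL²) = 1.478×10^-13 J = 9.226×10^5 eV.
Need n² > 1.20×10^7/9.226×10^5 = 13.01, i.e. n > 3.607.
The smallest integer satisfying this is n = 4.

n = 4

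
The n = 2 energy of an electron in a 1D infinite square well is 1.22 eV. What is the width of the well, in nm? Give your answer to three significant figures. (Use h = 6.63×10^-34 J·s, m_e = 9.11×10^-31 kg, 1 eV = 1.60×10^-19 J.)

L = 1.11 nm

From E_n = n²h²/(8m_eL²), L = n·h/√(8m_eE_n).
E_2 = 1.22 eV = 1.952×10^-19 J, so L = 2·6.63×10^-34/√(8·9.11×10^-31·1.952×10^-19) = 1.11×10^-9 m = 1.11 nm.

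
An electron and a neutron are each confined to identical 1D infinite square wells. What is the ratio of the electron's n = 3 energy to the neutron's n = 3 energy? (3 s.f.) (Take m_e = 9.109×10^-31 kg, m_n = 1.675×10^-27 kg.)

1.84×10^3

E_n ∝ 1/m at fixed n and L, so the ratio is m_n/m_e = 1.675×10^-27/9.109×10^-31 = 1.84×10^3.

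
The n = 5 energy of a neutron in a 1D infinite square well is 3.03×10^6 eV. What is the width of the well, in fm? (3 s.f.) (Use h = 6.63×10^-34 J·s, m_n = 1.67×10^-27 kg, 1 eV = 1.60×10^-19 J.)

From E_n = n²h²/(8m_nL²), L = n·h/√(8m_nE_n).
E_5 = 3.03×10^6 eV = 4.848×10^-13 J, so L = 5·6.63×10^-34/√(8·1.67×10^-27·4.848×10^-13) = 4.12×10^-14 m = 41.2 fm.

L = 41.2 fm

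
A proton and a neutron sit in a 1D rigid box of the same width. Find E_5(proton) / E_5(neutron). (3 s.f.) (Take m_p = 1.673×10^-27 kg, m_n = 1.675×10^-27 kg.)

1.00

E_n ∝ 1/m at fixed n and L, so the ratio is m_n/m_p = 1.675×10^-27/1.673×10^-27 = 1.00.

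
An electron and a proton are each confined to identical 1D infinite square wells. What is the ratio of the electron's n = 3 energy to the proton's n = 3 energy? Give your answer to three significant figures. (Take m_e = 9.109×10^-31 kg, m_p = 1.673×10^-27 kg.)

E_n ∝ 1/m at fixed n and L, so the ratio is m_p/m_e = 1.673×10^-27/9.109×10^-31 = 1.84×10^3.

1.84×10^3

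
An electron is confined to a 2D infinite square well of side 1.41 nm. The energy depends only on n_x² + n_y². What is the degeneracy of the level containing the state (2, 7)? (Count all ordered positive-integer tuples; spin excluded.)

degeneracy = 2

The level has n_x² + n_y² = 53. The ordered positive-integer solutions are (2, 7), (7, 2).
That gives 2 states.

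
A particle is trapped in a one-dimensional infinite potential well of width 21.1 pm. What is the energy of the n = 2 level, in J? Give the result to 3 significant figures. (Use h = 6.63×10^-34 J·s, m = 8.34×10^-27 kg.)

For an infinite well E_n = n²h²/(8mL²), so E_1 = h²/(8mL²) = (6.63×10^-34)²/(8·8.34×10^-27·(2.11×10^-11 m)²) = 1.480×10^-20 J.
Then E_2 = 2²·E_1 = 4·1.480×10^-20 J = 5.92×10^-20 J.

E_2 = 5.92×10^-20 J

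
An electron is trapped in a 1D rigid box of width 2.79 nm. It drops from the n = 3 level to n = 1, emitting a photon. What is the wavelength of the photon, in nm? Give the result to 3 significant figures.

E_1 = h²/(8m_eL²) = 7.740×10^-21 J, so ΔE = (3² − 1²)E_1 = 6.192×10^-20 J.
λ = hc/ΔE = (6.626×10^-34·2.998×10^8)/6.192×10^-20 = 3.21×10^-6 m = 3.21×10^3 nm.

λ = 3.21×10^3 nm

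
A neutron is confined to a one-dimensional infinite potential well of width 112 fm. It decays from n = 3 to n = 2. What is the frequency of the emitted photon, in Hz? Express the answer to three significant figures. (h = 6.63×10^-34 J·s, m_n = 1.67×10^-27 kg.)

E_1 = h²/(8m_nL²) = 2.623×10^-15 J and ΔE = (3² − 2²)E_1 = 1.311×10^-14 J.
f = ΔE/h = 1.311×10^-14/6.63×10^-34 = 1.98×10^19 Hz.

f = 1.98×10^19 Hz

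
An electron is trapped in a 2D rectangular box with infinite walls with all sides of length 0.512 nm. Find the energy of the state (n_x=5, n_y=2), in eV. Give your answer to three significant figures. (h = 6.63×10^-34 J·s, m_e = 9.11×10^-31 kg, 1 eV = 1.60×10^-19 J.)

E = 41.7 eV

For a 2D rectangular well E = (h²/8m_e)·Σ n_i²/L_i² = (6.63×10^-34)²/(8·9.11×10^-31) · [5²/(0.512 nm)² + 2²/(0.512 nm)²].
Evaluating gives E = 6.672×10^-18 J = 41.7 eV.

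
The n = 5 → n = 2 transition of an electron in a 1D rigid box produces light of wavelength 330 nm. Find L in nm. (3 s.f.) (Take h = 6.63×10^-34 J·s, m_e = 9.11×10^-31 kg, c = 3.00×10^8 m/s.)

L = 1.45 nm

The photon carries ΔE = hc/λ = 6.63×10^-34·3.00×10^8/3.30×10^-7 m = 6.027×10^-19 J.
Since ΔE = (5² − 2²)E_1, E_1 = 2.870×10^-20 J, and L = h/√(8m_eE_1) = 1.45×10^-9 m = 1.45 nm.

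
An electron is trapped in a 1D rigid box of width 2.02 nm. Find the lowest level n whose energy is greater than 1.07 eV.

n = 4

E_1 = h²/(8m_eL²) = 1.477×10^-20 J = 0.09220 eV.
Need n² > 1.07/0.09220 = 11.61, i.e. n > 3.407.
The smallest integer satisfying this is n = 4.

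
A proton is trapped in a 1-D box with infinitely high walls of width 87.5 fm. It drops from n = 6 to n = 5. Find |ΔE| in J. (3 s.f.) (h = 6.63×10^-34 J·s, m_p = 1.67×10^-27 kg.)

E_1 = h²/(8m_pL²) = 4.297×10^-15 J.
|ΔE| = |6² − 5²|·E_1 = 11·4.297×10^-15 J = 4.73×10^-14 J.

|ΔE| = 4.73×10^-14 J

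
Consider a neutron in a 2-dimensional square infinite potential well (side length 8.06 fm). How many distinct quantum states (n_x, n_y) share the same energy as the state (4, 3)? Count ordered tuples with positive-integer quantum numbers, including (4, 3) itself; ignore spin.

degeneracy = 2

The level has n_x² + n_y² = 25. The ordered positive-integer solutions are (3, 4), (4, 3).
That gives 2 states.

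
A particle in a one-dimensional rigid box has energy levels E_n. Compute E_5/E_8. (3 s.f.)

E_n ∝ n², so E_5/E_8 = 5²/8² = 25/64 = 0.391.

0.391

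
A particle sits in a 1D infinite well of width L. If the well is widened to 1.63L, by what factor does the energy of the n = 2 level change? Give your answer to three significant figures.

E_n ∝ 1/L², so the energy scales by 1/1.63² = 0.376.

0.376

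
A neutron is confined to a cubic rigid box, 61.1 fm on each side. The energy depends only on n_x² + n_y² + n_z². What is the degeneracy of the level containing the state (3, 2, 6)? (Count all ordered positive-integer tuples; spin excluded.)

degeneracy = 6

The level has n_x² + n_y² + n_z² = 49. The ordered positive-integer solutions are (2, 3, 6), (2, 6, 3), (3, 2, 6), (3, 6, 2), (6, 2, 3), (6, 3, 2).
That gives 6 states.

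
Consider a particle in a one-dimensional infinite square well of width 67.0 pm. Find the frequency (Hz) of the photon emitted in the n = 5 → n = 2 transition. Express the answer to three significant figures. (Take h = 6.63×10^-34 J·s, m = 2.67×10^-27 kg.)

E_1 = h²/(8mL²) = 4.584×10^-21 J and ΔE = (5² − 2²)E_1 = 9.626×10^-20 J.
f = ΔE/h = 9.626×10^-20/6.63×10^-34 = 1.45×10^14 Hz.

f = 1.45×10^14 Hz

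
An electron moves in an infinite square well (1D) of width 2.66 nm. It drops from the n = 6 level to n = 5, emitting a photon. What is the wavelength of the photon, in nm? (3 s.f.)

λ = 2.12×10^3 nm

E_1 = h²/(8m_eL²) = 8.515×10^-21 J, so ΔE = (6² − 5²)E_1 = 9.366×10^-20 J.
λ = hc/ΔE = (6.626×10^-34·2.998×10^8)/9.366×10^-20 = 2.12×10^-6 m = 2.12×10^3 nm.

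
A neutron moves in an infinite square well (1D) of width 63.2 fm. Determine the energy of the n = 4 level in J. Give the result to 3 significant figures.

For an infinite well E_n = n²h²/(8m_nL²), so E_1 = h²/(8m_nL²) = (6.626×10^-34)²/(8·1.675×10^-27·(6.32×10^-14 m)²) = 8.203×10^-15 J.
Then E_4 = 4²·E_1 = 16·8.203×10^-15 J = 1.31×10^-13 J.

E_4 = 1.31×10^-13 J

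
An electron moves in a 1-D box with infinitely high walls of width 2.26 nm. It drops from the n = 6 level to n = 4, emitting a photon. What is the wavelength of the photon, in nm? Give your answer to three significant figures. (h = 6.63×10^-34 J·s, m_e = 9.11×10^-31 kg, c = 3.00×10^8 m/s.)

λ = 842 nm

E_1 = h²/(8m_eL²) = 1.181×10^-20 J, so ΔE = (6² − 4²)E_1 = 2.362×10^-19 J.
λ = hc/ΔE = (6.63×10^-34·3.00×10^8)/2.362×10^-19 = 8.42×10^-7 m = 842 nm.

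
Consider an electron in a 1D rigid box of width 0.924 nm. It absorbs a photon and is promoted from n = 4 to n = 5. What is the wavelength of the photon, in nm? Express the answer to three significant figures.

E_1 = h²/(8m_eL²) = 7.057×10^-20 J, so ΔE = (5² − 4²)E_1 = 6.351×10^-19 J.
λ = hc/ΔE = (6.626×10^-34·2.998×10^8)/6.351×10^-19 = 3.13×10^-7 m = 313 nm.

λ = 313 nm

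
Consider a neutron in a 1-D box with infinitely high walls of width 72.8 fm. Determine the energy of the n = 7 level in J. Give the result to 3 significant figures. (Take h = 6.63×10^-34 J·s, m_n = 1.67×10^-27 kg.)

For an infinite well E_n = n²h²/(8m_nL²), so E_1 = h²/(8m_nL²) = (6.63×10^-34)²/(8·1.67×10^-27·(7.28×10^-14 m)²) = 6.208×10^-15 J.
Then E_7 = 7²·E_1 = 49·6.208×10^-15 J = 3.04×10^-13 J.

E_7 = 3.04×10^-13 J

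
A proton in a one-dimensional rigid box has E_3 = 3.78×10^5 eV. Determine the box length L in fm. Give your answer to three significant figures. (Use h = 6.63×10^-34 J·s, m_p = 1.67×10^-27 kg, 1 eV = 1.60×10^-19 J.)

From E_n = n²h²/(8m_pL²), L = n·h/√(8m_pE_n).
E_3 = 3.78×10^5 eV = 6.048×10^-14 J, so L = 3·6.63×10^-34/√(8·1.67×10^-27·6.048×10^-14) = 7.00×10^-14 m = 70.0 fm.

L = 70.0 fm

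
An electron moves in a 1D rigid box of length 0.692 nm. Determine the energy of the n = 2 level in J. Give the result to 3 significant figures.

E_2 = 5.03×10^-19 J

For an infinite well E_n = n²h²/(8m_eL²), so E_1 = h²/(8m_eL²) = (6.626×10^-34)²/(8·9.109×10^-31·(6.92×10^-10 m)²) = 1.258×10^-19 J.
Then E_2 = 2²·E_1 = 4·1.258×10^-19 J = 5.03×10^-19 J.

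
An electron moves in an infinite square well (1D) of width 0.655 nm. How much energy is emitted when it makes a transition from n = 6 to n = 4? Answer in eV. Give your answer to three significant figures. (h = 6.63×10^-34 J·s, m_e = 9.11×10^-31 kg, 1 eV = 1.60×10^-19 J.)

|ΔE| = 17.6 eV

E_1 = h²/(8m_eL²) = 1.406×10^-19 J.
|ΔE| = |6² − 4²|·E_1 = 20·1.406×10^-19 J = 2.812×10^-18 J = 17.6 eV.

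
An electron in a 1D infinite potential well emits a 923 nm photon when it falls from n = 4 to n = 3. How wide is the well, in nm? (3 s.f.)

L = 1.40 nm

The photon carries ΔE = hc/λ = 6.626×10^-34·2.998×10^8/9.23×10^-7 m = 2.152×10^-19 J.
Since ΔE = (4² − 3²)E_1, E_1 = 3.074×10^-20 J, and L = h/√(8m_eE_1) = 1.40×10^-9 m = 1.40 nm.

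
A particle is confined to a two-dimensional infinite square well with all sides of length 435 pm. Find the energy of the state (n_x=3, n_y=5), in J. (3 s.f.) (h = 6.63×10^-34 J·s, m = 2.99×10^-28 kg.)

E = 3.30×10^-20 J

For a 2D rectangular well E = (h²/8m)·Σ n_i²/L_i² = (6.63×10^-34)²/(8·2.99×10^-28) · [3²/(435 pm)² + 5²/(435 pm)²].
Evaluating gives E = 3.30×10^-20 J.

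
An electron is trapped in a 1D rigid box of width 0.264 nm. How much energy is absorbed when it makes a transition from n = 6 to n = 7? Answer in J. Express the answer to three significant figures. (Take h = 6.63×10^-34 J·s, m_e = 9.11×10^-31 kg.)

E_1 = h²/(8m_eL²) = 8.654×10^-19 J.
|ΔE| = |6² − 7²|·E_1 = 13·8.654×10^-19 J = 1.13×10^-17 J.

|ΔE| = 1.13×10^-17 J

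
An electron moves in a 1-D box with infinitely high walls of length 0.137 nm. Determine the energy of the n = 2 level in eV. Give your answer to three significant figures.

For an infinite well E_n = n²h²/(8m_eL²), so E_1 = h²/(8m_eL²) = (6.626×10^-34)²/(8·9.109×10^-31·(1.37×10^-10 m)²) = 3.210×10^-18 J.
Then E_2 = 2²·E_1 = 4·3.210×10^-18 J = 1.284×10^-17 J.
Converting, E_2 = 1.284×10^-17 J / (1.602×10^-19 J/eV) = 80.1 eV.

E_2 = 80.1 eV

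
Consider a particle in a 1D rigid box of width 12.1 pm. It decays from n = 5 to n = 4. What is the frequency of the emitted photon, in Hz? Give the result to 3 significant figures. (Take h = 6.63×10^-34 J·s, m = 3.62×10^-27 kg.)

E_1 = h²/(8mL²) = 1.037×10^-19 J and ΔE = (5² − 4²)E_1 = 9.333×10^-19 J.
f = ΔE/h = 9.333×10^-19/6.63×10^-34 = 1.41×10^15 Hz.

f = 1.41×10^15 Hz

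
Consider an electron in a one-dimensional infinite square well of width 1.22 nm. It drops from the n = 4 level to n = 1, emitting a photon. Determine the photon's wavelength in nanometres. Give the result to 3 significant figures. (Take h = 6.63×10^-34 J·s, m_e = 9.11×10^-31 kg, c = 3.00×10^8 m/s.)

λ = 327 nm

E_1 = h²/(8m_eL²) = 4.052×10^-20 J, so ΔE = (4² − 1²)E_1 = 6.078×10^-19 J.
λ = hc/ΔE = (6.63×10^-34·3.00×10^8)/6.078×10^-19 = 3.27×10^-7 m = 327 nm.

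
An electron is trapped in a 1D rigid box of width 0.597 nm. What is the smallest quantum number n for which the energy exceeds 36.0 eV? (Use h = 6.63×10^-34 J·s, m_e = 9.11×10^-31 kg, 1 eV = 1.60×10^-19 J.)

E_1 = h²/(8m_eL²) = 1.692×10^-19 J = 1.058 eV.
Need n² > 36.0/1.058 = 34.03, i.e. n > 5.834.
The smallest integer satisfying this is n = 6.

n = 6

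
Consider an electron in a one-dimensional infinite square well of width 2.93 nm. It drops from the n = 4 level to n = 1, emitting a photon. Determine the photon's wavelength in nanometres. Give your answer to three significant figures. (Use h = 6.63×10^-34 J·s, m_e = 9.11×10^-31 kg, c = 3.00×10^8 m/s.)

E_1 = h²/(8m_eL²) = 7.026×10^-21 J, so ΔE = (4² − 1²)E_1 = 1.054×10^-19 J.
λ = hc/ΔE = (6.63×10^-34·3.00×10^8)/1.054×10^-19 = 1.89×10^-6 m = 1.89×10^3 nm.

λ = 1.89×10^3 nm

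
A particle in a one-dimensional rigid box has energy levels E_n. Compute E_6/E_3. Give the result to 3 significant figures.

E_n ∝ n², so E_6/E_3 = 6²/3² = 36/9 = 4.00.

4.00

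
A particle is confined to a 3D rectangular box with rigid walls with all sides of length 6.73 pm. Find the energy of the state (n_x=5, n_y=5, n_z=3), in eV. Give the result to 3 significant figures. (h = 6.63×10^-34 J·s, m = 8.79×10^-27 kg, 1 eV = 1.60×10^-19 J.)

For a 3D rectangular well E = (h²/8m)·Σ n_i²/L_i² = (6.63×10^-34)²/(8·8.79×10^-27) · [5²/(6.73 pm)² + 5²/(6.73 pm)² + 3²/(6.73 pm)²].
Evaluating gives E = 8.143×10^-18 J = 50.9 eV.

E = 50.9 eV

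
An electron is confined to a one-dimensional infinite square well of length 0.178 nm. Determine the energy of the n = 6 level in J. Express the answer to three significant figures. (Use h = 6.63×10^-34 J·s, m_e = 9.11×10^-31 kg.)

E_6 = 6.85×10^-17 J

For an infinite well E_n = n²h²/(8m_eL²), so E_1 = h²/(8m_eL²) = (6.63×10^-34)²/(8·9.11×10^-31·(1.78×10^-10 m)²) = 1.904×10^-18 J.
Then E_6 = 6²·E_1 = 36·1.904×10^-18 J = 6.85×10^-17 J.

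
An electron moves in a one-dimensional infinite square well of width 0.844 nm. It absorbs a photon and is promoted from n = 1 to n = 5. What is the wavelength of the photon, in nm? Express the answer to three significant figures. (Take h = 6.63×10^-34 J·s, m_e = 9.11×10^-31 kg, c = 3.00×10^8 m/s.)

λ = 97.9 nm

E_1 = h²/(8m_eL²) = 8.467×10^-20 J, so ΔE = (5² − 1²)E_1 = 2.032×10^-18 J.
λ = hc/ΔE = (6.63×10^-34·3.00×10^8)/2.032×10^-18 = 9.79×10^-8 m = 97.9 nm.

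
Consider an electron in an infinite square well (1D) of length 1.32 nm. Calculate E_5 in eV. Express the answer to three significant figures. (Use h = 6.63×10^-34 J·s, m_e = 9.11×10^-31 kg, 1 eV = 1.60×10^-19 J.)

For an infinite well E_n = n²h²/(8m_eL²), so E_1 = h²/(8m_eL²) = (6.63×10^-34)²/(8·9.11×10^-31·(1.32×10^-9 m)²) = 3.462×10^-20 J.
Then E_5 = 5²·E_1 = 25·3.462×10^-20 J = 8.655×10^-19 J.
Converting, E_5 = 8.655×10^-19 J / (1.60×10^-19 J/eV) = 5.41 eV.

E_5 = 5.41 eV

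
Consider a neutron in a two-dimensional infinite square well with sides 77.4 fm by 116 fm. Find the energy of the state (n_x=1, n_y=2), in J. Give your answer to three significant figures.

E = 1.52×10^-14 J

For a 2D rectangular well E = (h²/8m_n)·Σ n_i²/L_i² = (6.626×10^-34)²/(8·1.675×10^-27) · [1²/(77.4 fm)² + 2²/(116 fm)²].
Evaluating gives E = 1.52×10^-14 J.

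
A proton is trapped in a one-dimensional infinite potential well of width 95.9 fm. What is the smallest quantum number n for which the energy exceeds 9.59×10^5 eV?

E_1 = h²/(8m_pL²) = 3.567×10^-15 J = 2.227×10^4 eV.
Need n² > 9.59×10^5/2.227×10^4 = 43.06, i.e. n > 6.562.
The smallest integer satisfying this is n = 7.

n = 7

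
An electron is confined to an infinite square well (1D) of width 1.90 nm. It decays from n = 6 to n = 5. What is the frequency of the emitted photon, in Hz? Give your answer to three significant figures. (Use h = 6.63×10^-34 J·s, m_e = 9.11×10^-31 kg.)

f = 2.77×10^14 Hz

E_1 = h²/(8m_eL²) = 1.671×10^-20 J and ΔE = (6² − 5²)E_1 = 1.838×10^-19 J.
f = ΔE/h = 1.838×10^-19/6.63×10^-34 = 2.77×10^14 Hz.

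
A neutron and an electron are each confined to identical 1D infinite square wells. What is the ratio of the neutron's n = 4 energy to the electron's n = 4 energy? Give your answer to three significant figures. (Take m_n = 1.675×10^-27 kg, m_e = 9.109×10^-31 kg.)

5.44×10^-4

E_n ∝ 1/m at fixed n and L, so the ratio is m_e/m_n = 9.109×10^-31/1.675×10^-27 = 5.44×10^-4.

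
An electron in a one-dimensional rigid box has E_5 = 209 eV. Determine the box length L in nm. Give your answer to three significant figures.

L = 0.212 nm

From E_n = n²h²/(8m_eL²), L = n·h/√(8m_eE_n).
E_5 = 209 eV = 3.348×10^-17 J, so L = 5·6.626×10^-34/√(8·9.109×10^-31·3.348×10^-17) = 2.12×10^-10 m = 0.212 nm.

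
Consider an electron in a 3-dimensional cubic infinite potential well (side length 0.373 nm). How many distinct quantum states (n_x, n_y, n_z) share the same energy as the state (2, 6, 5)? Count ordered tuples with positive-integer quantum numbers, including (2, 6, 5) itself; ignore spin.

The level has n_x² + n_y² + n_z² = 65. The ordered positive-integer solutions are (2, 5, 6), (2, 6, 5), (5, 2, 6), (5, 6, 2), (6, 2, 5), (6, 5, 2).
That gives 6 states.

degeneracy = 6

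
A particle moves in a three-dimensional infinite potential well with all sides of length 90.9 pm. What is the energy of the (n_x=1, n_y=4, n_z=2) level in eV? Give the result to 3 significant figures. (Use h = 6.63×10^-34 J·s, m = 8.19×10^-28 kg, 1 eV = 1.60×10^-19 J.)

E = 1.07 eV

For a 3D rectangular well E = (h²/8m)·Σ n_i²/L_i² = (6.63×10^-34)²/(8·8.19×10^-28) · [1²/(90.9 pm)² + 4²/(90.9 pm)² + 2²/(90.9 pm)²].
Evaluating gives E = 1.705×10^-19 J = 1.07 eV.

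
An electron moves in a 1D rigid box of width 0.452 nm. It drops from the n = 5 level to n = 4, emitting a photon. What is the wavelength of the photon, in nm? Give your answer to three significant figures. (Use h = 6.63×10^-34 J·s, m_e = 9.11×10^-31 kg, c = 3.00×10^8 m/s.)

E_1 = h²/(8m_eL²) = 2.952×10^-19 J, so ΔE = (5² − 4²)E_1 = 2.657×10^-18 J.
λ = hc/ΔE = (6.63×10^-34·3.00×10^8)/2.657×10^-18 = 7.49×10^-8 m = 74.9 nm.

λ = 74.9 nm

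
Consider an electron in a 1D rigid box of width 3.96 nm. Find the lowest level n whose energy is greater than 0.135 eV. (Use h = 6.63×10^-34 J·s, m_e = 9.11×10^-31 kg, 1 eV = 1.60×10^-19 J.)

n = 3

E_1 = h²/(8m_eL²) = 3.846×10^-21 J = 0.02404 eV.
Need n² > 0.135/0.02404 = 5.616, i.e. n > 2.370.
The smallest integer satisfying this is n = 3.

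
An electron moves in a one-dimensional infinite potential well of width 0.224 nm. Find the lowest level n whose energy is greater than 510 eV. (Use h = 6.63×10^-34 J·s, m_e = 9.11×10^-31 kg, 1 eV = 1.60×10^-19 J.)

n = 9

E_1 = h²/(8m_eL²) = 1.202×10^-18 J = 7.513 eV.
Need n² > 510/7.513 = 67.88, i.e. n > 8.239.
The smallest integer satisfying this is n = 9.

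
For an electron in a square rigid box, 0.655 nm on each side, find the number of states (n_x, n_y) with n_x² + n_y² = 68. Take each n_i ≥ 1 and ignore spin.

degeneracy = 2

The level has n_x² + n_y² = 68. The ordered positive-integer solutions are (2, 8), (8, 2).
That gives 2 states.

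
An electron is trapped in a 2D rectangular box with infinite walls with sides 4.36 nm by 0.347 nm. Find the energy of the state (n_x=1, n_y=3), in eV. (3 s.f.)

For a 2D rectangular well E = (h²/8m_e)·Σ n_i²/L_i² = (6.626×10^-34)²/(8·9.109×10^-31) · [1²/(4.36 nm)² + 3²/(0.347 nm)²].
Evaluating gives E = 4.506×10^-18 J = 28.1 eV.

E = 28.1 eV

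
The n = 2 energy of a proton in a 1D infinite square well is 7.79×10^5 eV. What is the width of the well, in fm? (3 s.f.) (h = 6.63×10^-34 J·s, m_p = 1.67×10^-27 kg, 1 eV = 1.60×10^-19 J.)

L = 32.5 fm

From E_n = n²h²/(8m_pL²), L = n·h/√(8m_pE_n).
E_2 = 7.79×10^5 eV = 1.246×10^-13 J, so L = 2·6.63×10^-34/√(8·1.67×10^-27·1.246×10^-13) = 3.25×10^-14 m = 32.5 fm.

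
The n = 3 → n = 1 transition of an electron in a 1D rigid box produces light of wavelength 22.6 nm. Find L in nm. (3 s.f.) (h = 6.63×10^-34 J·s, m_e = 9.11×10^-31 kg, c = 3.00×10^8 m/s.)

L = 0.234 nm

The photon carries ΔE = hc/λ = 6.63×10^-34·3.00×10^8/2.26×10^-8 m = 8.801×10^-18 J.
Since ΔE = (3² − 1²)E_1, E_1 = 1.100×10^-18 J, and L = h/√(8m_eE_1) = 2.34×10^-10 m = 0.234 nm.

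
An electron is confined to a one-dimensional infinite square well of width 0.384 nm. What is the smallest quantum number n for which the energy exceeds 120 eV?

n = 7

E_1 = h²/(8m_eL²) = 4.086×10^-19 J = 2.551 eV.
Need n² > 120/2.551 = 47.04, i.e. n > 6.859.
The smallest integer satisfying this is n = 7.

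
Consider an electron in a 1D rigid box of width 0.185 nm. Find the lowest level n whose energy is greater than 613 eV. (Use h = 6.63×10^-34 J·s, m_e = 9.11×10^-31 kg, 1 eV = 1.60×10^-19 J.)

E_1 = h²/(8m_eL²) = 1.762×10^-18 J = 11.01 eV.
Need n² > 613/11.01 = 55.68, i.e. n > 7.462.
The smallest integer satisfying this is n = 8.

n = 8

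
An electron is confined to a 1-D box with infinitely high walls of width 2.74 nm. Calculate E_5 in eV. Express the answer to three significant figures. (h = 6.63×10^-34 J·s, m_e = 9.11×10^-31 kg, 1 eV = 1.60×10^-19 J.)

For an infinite well E_n = n²h²/(8m_eL²), so E_1 = h²/(8m_eL²) = (6.63×10^-34)²/(8·9.11×10^-31·(2.74×10^-9 m)²) = 8.034×10^-21 J.
Then E_5 = 5²·E_1 = 25·8.034×10^-21 J = 2.008×10^-19 J.
Converting, E_5 = 2.008×10^-19 J / (1.60×10^-19 J/eV) = 1.26 eV.

E_5 = 1.26 eV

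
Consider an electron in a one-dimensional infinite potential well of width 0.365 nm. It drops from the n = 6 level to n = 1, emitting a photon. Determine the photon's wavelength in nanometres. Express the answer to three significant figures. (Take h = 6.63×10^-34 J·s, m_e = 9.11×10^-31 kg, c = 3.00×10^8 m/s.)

λ = 12.6 nm

E_1 = h²/(8m_eL²) = 4.527×10^-19 J, so ΔE = (6² − 1²)E_1 = 1.584×10^-17 J.
λ = hc/ΔE = (6.63×10^-34·3.00×10^8)/1.584×10^-17 = 1.26×10^-8 m = 12.6 nm.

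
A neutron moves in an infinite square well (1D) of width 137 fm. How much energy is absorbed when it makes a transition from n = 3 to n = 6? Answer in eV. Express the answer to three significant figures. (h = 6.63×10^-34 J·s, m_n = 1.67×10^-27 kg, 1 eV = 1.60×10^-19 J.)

|ΔE| = 2.96×10^5 eV

E_1 = h²/(8m_nL²) = 1.753×10^-15 J.
|ΔE| = |3² − 6²|·E_1 = 27·1.753×10^-15 J = 4.733×10^-14 J = 2.96×10^5 eV.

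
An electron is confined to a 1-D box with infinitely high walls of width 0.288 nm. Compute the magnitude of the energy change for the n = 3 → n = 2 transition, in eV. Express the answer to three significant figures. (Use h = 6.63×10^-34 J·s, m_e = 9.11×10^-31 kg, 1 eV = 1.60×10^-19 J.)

E_1 = h²/(8m_eL²) = 7.272×10^-19 J.
|ΔE| = |3² − 2²|·E_1 = 5·7.272×10^-19 J = 3.636×10^-18 J = 22.7 eV.

|ΔE| = 22.7 eV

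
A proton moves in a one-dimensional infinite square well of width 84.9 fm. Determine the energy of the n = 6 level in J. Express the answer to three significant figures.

E_6 = 1.64×10^-13 J

For an infinite well E_n = n²h²/(8m_pL²), so E_1 = h²/(8m_pL²) = (6.626×10^-34)²/(8·1.673×10^-27·(8.49×10^-14 m)²) = 4.551×10^-15 J.
Then E_6 = 6²·E_1 = 36·4.551×10^-15 J = 1.64×10^-13 J.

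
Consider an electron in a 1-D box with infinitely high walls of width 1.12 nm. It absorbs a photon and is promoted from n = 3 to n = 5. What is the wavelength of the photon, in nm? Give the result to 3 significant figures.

E_1 = h²/(8m_eL²) = 4.803×10^-20 J, so ΔE = (5² − 3²)E_1 = 7.685×10^-19 J.
λ = hc/ΔE = (6.626×10^-34·2.998×10^8)/7.685×10^-19 = 2.58×10^-7 m = 258 nm.

λ = 258 nm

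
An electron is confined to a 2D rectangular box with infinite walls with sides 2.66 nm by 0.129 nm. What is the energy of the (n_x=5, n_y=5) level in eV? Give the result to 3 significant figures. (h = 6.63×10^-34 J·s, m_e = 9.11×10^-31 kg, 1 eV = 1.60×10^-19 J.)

For a 2D rectangular well E = (h²/8m_e)·Σ n_i²/L_i² = (6.63×10^-34)²/(8·9.11×10^-31) · [5²/(2.66 nm)² + 5²/(0.129 nm)²].
Evaluating gives E = 9.082×10^-17 J = 568 eV.

E = 568 eV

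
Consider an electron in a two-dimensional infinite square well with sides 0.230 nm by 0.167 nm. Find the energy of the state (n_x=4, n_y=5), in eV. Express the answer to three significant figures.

E = 451 eV

For a 2D rectangular well E = (h²/8m_e)·Σ n_i²/L_i² = (6.626×10^-34)²/(8·9.109×10^-31) · [4²/(0.230 nm)² + 5²/(0.167 nm)²].
Evaluating gives E = 7.223×10^-17 J = 451 eV.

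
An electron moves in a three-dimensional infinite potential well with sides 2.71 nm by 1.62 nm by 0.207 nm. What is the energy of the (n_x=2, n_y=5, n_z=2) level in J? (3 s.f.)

E = 6.23×10^-18 J

For a 3D rectangular well E = (h²/8m_e)·Σ n_i²/L_i² = (6.626×10^-34)²/(8·9.109×10^-31) · [2²/(2.71 nm)² + 5²/(1.62 nm)² + 2²/(0.207 nm)²].
Evaluating gives E = 6.23×10^-18 J.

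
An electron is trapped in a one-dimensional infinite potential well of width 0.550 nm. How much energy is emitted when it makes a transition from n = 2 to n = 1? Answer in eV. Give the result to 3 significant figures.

|ΔE| = 3.73 eV

E_1 = h²/(8m_eL²) = 1.992×10^-19 J.
|ΔE| = |2² − 1²|·E_1 = 3·1.992×10^-19 J = 5.976×10^-19 J = 3.73 eV.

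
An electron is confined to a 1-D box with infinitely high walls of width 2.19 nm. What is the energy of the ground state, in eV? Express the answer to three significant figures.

E_1 = 0.0784 eV

For an infinite well E_n = n²h²/(8m_eL²), so E_1 = h²/(8m_eL²) = (6.626×10^-34)²/(8·9.109×10^-31·(2.19×10^-9 m)²) = 1.256×10^-20 J.
Converting, E_1 = 1.256×10^-20 J / (1.602×10^-19 J/eV) = 0.0784 eV.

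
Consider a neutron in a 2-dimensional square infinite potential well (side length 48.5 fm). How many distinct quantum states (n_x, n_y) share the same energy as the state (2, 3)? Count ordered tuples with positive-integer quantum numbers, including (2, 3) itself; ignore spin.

degeneracy = 2

The level has n_x² + n_y² = 13. The ordered positive-integer solutions are (2, 3), (3, 2).
That gives 2 states.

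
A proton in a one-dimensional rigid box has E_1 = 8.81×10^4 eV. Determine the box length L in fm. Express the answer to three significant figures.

L = 48.2 fm

From E_n = n²h²/(8m_pL²), L = n·h/√(8m_pE_n).
E_1 = 8.81×10^4 eV = 1.411×10^-14 J, so L = 1·6.626×10^-34/√(8·1.673×10^-27·1.411×10^-14) = 4.82×10^-14 m = 48.2 fm.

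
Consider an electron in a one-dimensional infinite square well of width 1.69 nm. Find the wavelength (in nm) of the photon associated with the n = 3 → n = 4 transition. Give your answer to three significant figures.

E_1 = h²/(8m_eL²) = 2.109×10^-20 J, so ΔE = (4² − 3²)E_1 = 1.476×10^-19 J.
λ = hc/ΔE = (6.626×10^-34·2.998×10^8)/1.476×10^-19 = 1.35×10^-6 m = 1.35×10^3 nm.

λ = 1.35×10^3 nm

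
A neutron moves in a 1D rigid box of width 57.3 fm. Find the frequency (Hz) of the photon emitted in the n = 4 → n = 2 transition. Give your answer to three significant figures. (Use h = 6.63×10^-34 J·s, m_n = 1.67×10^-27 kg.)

f = 1.81×10^20 Hz

E_1 = h²/(8m_nL²) = 1.002×10^-14 J and ΔE = (4² − 2²)E_1 = 1.202×10^-13 J.
f = ΔE/h = 1.202×10^-13/6.63×10^-34 = 1.81×10^20 Hz.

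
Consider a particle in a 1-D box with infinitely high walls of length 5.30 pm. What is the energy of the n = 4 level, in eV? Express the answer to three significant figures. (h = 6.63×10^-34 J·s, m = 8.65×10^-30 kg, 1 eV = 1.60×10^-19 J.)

For an infinite well E_n = n²h²/(8mL²), so E_1 = h²/(8mL²) = (6.63×10^-34)²/(8·8.65×10^-30·(5.30×10^-12 m)²) = 2.261×10^-16 J.
Then E_4 = 4²·E_1 = 16·2.261×10^-16 J = 3.618×10^-15 J.
Converting, E_4 = 3.618×10^-15 J / (1.60×10^-19 J/eV) = 2.26×10^4 eV.

E_4 = 2.26×10^4 eV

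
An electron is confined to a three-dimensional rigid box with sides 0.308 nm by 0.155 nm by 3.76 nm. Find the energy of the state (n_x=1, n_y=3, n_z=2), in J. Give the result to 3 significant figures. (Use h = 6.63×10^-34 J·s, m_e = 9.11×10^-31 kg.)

E = 2.32×10^-17 J

For a 3D rectangular well E = (h²/8m_e)·Σ n_i²/L_i² = (6.63×10^-34)²/(8·9.11×10^-31) · [1²/(0.308 nm)² + 3²/(0.155 nm)² + 2²/(3.76 nm)²].
Evaluating gives E = 2.32×10^-17 J.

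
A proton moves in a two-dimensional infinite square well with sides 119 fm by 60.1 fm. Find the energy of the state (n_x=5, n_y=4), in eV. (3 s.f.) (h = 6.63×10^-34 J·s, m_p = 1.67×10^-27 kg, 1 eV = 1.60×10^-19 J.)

E = 1.27×10^6 eV

For a 2D rectangular well E = (h²/8m_p)·Σ n_i²/L_i² = (6.63×10^-34)²/(8·1.67×10^-27) · [5²/(119 fm)² + 4²/(60.1 fm)²].
Evaluating gives E = 2.038×10^-13 J = 1.27×10^6 eV.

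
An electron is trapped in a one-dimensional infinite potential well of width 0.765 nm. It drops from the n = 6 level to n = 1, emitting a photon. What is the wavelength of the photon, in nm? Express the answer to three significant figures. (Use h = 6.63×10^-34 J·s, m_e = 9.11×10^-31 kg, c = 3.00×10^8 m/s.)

λ = 55.1 nm

E_1 = h²/(8m_eL²) = 1.031×10^-19 J, so ΔE = (6² − 1²)E_1 = 3.609×10^-18 J.
λ = hc/ΔE = (6.63×10^-34·3.00×10^8)/3.609×10^-18 = 5.51×10^-8 m = 55.1 nm.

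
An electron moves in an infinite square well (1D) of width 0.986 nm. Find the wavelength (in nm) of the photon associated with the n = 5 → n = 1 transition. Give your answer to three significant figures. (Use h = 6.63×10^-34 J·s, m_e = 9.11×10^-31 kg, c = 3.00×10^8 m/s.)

λ = 134 nm

E_1 = h²/(8m_eL²) = 6.204×10^-20 J, so ΔE = (5² − 1²)E_1 = 1.489×10^-18 J.
λ = hc/ΔE = (6.63×10^-34·3.00×10^8)/1.489×10^-18 = 1.34×10^-7 m = 134 nm.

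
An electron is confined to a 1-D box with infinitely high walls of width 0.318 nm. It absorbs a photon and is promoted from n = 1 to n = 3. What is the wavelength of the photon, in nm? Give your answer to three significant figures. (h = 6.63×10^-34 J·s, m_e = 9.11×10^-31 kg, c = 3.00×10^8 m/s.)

λ = 41.7 nm

E_1 = h²/(8m_eL²) = 5.964×10^-19 J, so ΔE = (3² − 1²)E_1 = 4.771×10^-18 J.
λ = hc/ΔE = (6.63×10^-34·3.00×10^8)/4.771×10^-18 = 4.17×10^-8 m = 41.7 nm.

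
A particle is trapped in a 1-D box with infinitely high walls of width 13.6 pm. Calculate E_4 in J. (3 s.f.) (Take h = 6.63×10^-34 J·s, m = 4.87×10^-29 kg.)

E_4 = 9.76×10^-17 J

For an infinite well E_n = n²h²/(8mL²), so E_1 = h²/(8mL²) = (6.63×10^-34)²/(8·4.87×10^-29·(1.36×10^-11 m)²) = 6.100×10^-18 J.
Then E_4 = 4²·E_1 = 16·6.100×10^-18 J = 9.76×10^-17 J.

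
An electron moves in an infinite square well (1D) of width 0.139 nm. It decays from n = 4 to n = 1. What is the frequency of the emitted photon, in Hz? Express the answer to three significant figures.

E_1 = h²/(8m_eL²) = 3.118×10^-18 J and ΔE = (4² − 1²)E_1 = 4.677×10^-17 J.
f = ΔE/h = 4.677×10^-17/6.626×10^-34 = 7.06×10^16 Hz.

f = 7.06×10^16 Hz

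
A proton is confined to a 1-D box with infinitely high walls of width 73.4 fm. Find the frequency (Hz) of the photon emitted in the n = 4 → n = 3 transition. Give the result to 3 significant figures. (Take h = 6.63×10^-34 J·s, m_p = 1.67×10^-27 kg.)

f = 6.45×10^19 Hz

E_1 = h²/(8m_pL²) = 6.107×10^-15 J and ΔE = (4² − 3²)E_1 = 4.275×10^-14 J.
f = ΔE/h = 4.275×10^-14/6.63×10^-34 = 6.45×10^19 Hz.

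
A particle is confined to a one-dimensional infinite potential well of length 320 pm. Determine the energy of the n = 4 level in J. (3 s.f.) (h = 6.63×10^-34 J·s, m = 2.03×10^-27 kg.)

For an infinite well E_n = n²h²/(8mL²), so E_1 = h²/(8mL²) = (6.63×10^-34)²/(8·2.03×10^-27·(3.20×10^-10 m)²) = 2.643×10^-22 J.
Then E_4 = 4²·E_1 = 16·2.643×10^-22 J = 4.23×10^-21 J.

E_4 = 4.23×10^-21 J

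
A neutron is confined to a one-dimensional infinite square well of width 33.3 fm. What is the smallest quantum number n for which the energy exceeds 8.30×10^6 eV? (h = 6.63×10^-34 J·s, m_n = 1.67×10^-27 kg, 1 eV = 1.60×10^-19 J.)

E_1 = h²/(8m_nL²) = 2.967×10^-14 J = 1.854×10^5 eV.
Need n² > 8.30×10^6/1.854×10^5 = 44.77, i.e. n > 6.691.
The smallest integer satisfying this is n = 7.

n = 7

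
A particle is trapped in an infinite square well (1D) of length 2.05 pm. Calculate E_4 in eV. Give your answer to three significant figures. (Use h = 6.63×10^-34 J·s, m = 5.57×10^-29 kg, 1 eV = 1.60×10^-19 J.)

E_4 = 2.35×10^4 eV

For an infinite well E_n = n²h²/(8mL²), so E_1 = h²/(8mL²) = (6.63×10^-34)²/(8·5.57×10^-29·(2.05×10^-12 m)²) = 2.347×10^-16 J.
Then E_4 = 4²·E_1 = 16·2.347×10^-16 J = 3.755×10^-15 J.
Converting, E_4 = 3.755×10^-15 J / (1.60×10^-19 J/eV) = 2.35×10^4 eV.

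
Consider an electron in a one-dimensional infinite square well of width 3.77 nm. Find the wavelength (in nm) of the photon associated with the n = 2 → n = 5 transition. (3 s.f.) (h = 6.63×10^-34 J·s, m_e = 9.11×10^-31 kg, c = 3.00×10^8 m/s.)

λ = 2.23×10^3 nm

E_1 = h²/(8m_eL²) = 4.244×10^-21 J, so ΔE = (5² − 2²)E_1 = 8.912×10^-20 J.
λ = hc/ΔE = (6.63×10^-34·3.00×10^8)/8.912×10^-20 = 2.23×10^-6 m = 2.23×10^3 nm.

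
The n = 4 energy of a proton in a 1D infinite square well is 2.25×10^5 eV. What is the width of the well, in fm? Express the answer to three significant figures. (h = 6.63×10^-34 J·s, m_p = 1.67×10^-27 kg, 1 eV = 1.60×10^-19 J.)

From E_n = n²h²/(8m_pL²), L = n·h/√(8m_pE_n).
E_4 = 2.25×10^5 eV = 3.600×10^-14 J, so L = 4·6.63×10^-34/√(8·1.67×10^-27·3.600×10^-14) = 1.21×10^-13 m = 121 fm.

L = 121 fm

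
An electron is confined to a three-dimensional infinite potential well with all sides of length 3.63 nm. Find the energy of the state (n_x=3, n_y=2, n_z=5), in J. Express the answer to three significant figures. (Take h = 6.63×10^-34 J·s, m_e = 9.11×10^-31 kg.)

E = 1.74×10^-19 J

For a 3D rectangular well E = (h²/8m_e)·Σ n_i²/L_i² = (6.63×10^-34)²/(8·9.11×10^-31) · [3²/(3.63 nm)² + 2²/(3.63 nm)² + 5²/(3.63 nm)²].
Evaluating gives E = 1.74×10^-19 J.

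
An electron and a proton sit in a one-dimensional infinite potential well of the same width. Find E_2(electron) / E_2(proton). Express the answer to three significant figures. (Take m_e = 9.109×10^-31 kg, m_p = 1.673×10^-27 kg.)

1.84×10^3

E_n ∝ 1/m at fixed n and L, so the ratio is m_p/m_e = 1.673×10^-27/9.109×10^-31 = 1.84×10^3.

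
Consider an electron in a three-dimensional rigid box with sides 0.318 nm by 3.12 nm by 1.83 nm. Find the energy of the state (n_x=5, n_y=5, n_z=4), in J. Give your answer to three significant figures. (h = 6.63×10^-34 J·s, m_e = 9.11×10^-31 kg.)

E = 1.54×10^-17 J

For a 3D rectangular well E = (h²/8m_e)·Σ n_i²/L_i² = (6.63×10^-34)²/(8·9.11×10^-31) · [5²/(0.318 nm)² + 5²/(3.12 nm)² + 4²/(1.83 nm)²].
Evaluating gives E = 1.54×10^-17 J.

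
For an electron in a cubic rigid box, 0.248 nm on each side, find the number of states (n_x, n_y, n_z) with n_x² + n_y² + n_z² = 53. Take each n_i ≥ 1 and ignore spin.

degeneracy = 6

The level has n_x² + n_y² + n_z² = 53. The ordered positive-integer solutions are (1, 4, 6), (1, 6, 4), (4, 1, 6), (4, 6, 1), (6, 1, 4), (6, 4, 1).
That gives 6 states.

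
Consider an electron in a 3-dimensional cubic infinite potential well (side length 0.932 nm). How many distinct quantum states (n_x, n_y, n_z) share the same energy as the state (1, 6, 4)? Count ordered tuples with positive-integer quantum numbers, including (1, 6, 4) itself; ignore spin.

The level has n_x² + n_y² + n_z² = 53. The ordered positive-integer solutions are (1, 4, 6), (1, 6, 4), (4, 1, 6), (4, 6, 1), (6, 1, 4), (6, 4, 1).
That gives 6 states.

degeneracy = 6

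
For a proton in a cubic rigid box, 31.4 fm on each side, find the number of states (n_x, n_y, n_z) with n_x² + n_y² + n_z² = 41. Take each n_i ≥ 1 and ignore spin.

The level has n_x² + n_y² + n_z² = 41. The ordered positive-integer solutions are (1, 2, 6), (1, 6, 2), (2, 1, 6), (2, 6, 1), (3, 4, 4), (4, 3, 4), (4, 4, 3), (6, 1, 2), (6, 2, 1).
That gives 9 states.

degeneracy = 9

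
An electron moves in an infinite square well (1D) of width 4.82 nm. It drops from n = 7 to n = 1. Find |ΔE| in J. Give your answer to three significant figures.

|ΔE| = 1.24×10^-19 J

E_1 = h²/(8m_eL²) = 2.593×10^-21 J.
|ΔE| = |7² − 1²|·E_1 = 48·2.593×10^-21 J = 1.24×10^-19 J.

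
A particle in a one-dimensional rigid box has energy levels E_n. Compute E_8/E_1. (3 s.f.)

E_n ∝ n², so E_8/E_1 = 8²/1² = 64/1 = 64.0.

64.0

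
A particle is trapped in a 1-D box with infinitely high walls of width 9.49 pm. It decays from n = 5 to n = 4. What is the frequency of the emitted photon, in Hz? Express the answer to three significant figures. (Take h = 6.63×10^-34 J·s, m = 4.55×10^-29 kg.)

f = 1.82×10^17 Hz

E_1 = h²/(8mL²) = 1.341×10^-17 J and ΔE = (5² − 4²)E_1 = 1.207×10^-16 J.
f = ΔE/h = 1.207×10^-16/6.63×10^-34 = 1.82×10^17 Hz.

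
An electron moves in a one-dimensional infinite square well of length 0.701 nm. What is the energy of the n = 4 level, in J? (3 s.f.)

E_4 = 1.96×10^-18 J

For an infinite well E_n = n²h²/(8m_eL²), so E_1 = h²/(8m_eL²) = (6.626×10^-34)²/(8·9.109×10^-31·(7.01×10^-10 m)²) = 1.226×10^-19 J.
Then E_4 = 4²·E_1 = 16·1.226×10^-19 J = 1.96×10^-18 J.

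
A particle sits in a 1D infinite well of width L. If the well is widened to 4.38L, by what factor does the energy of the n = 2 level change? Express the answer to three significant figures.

0.0521

E_n ∝ 1/L², so the energy scales by 1/4.38² = 0.0521.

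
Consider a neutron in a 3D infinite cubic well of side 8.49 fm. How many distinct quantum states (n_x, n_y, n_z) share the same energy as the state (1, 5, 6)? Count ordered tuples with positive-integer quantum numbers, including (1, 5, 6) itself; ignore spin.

The level has n_x² + n_y² + n_z² = 62. The ordered positive-integer solutions are (1, 5, 6), (1, 6, 5), (2, 3, 7), (2, 7, 3), (3, 2, 7), (3, 7, 2), (5, 1, 6), (5, 6, 1), (6, 1, 5), (6, 5, 1), (7, 2, 3), (7, 3, 2).
That gives 12 states.

degeneracy = 12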